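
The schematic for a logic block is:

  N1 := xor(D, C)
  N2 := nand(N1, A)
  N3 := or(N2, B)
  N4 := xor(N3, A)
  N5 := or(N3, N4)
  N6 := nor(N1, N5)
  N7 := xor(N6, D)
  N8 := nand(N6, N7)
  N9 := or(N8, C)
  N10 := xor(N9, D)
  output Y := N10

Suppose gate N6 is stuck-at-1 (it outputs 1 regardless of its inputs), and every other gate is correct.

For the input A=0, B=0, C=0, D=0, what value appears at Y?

0

Propagate with N6 forced: N1=0, N2=1, N3=1, N4=1, N5=1, N6=1 [stuck-at-1], N7=1, N8=0, N9=0, N10=0.
So Y = 0. (Without the fault it would be 1.)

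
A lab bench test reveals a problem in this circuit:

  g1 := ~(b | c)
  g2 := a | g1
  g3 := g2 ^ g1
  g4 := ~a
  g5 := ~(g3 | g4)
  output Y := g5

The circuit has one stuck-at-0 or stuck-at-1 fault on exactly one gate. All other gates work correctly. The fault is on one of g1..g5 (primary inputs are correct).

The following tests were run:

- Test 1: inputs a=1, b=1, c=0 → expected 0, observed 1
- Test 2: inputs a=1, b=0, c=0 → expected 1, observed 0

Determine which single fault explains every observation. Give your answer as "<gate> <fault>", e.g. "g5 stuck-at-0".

Fault-free values for test 1 (a=1, b=1, c=0): g1=0, g2=1, g3=1, g4=0, g5=0, giving Y=0. Observed 1.
Test 1: faults giving observed 1 are {g1 stuck-at-1, g2 stuck-at-0, g3 stuck-at-0, g5 stuck-at-1}.
Test 2 (a=1, b=0, c=0): fault-free g1=1, g2=1, g3=0, g4=0, g5=1 → 1; observed 0. Eliminates g1 stuck-at-1, g3 stuck-at-0, g5 stuck-at-1.
Only g2 stuck-at-0 is consistent with every test.

g2 stuck-at-0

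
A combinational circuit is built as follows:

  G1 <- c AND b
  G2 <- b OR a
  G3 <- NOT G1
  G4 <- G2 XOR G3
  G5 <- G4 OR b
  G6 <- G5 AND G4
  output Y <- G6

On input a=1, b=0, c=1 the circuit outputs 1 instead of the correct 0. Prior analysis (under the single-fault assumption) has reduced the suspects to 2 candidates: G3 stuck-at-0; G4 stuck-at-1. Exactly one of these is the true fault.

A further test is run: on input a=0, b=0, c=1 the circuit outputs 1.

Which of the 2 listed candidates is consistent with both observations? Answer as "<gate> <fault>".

Evaluate each candidate on input a=0, b=0, c=1:
  G3 stuck-at-0: G1=0, G2=0, G3=0 [stuck-at-0], G4=0, G5=0, G6=0 → 0 — eliminated
  G4 stuck-at-1: G1=0, G2=0, G3=1, G4=1 [stuck-at-1], G5=1, G6=1 → 1 — matches
Only G4 stuck-at-1 reproduces the observed 1.

G4 stuck-at-1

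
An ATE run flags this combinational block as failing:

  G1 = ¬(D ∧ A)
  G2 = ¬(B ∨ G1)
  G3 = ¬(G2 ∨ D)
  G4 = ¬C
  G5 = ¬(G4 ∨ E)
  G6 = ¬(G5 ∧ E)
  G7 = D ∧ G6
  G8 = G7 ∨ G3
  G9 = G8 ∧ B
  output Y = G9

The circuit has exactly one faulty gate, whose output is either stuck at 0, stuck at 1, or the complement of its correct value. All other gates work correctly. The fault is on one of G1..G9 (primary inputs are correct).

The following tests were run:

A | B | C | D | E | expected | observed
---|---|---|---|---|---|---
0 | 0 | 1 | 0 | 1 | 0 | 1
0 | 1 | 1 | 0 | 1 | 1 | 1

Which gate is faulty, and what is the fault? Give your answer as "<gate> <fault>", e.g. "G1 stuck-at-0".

G9 stuck-at-1

Fault-free values for test 1 (A=0, B=0, C=1, D=0, E=1): G1=1, G2=0, G3=1, G4=0, G5=0, G6=1, G7=0, G8=1, G9=0, giving Y=0. Observed 1.
Test 1: faults giving observed 1 are {G9 stuck-at-1, G9 inverted output}.
Test 2 (A=0, B=1, C=1, D=0, E=1): fault-free G1=1, G2=0, G3=1, G4=0, G5=0, G6=1, G7=0, G8=1, G9=1 → 1; observed 1. Eliminates G9 inverted output.
Only G9 stuck-at-1 is consistent with every test.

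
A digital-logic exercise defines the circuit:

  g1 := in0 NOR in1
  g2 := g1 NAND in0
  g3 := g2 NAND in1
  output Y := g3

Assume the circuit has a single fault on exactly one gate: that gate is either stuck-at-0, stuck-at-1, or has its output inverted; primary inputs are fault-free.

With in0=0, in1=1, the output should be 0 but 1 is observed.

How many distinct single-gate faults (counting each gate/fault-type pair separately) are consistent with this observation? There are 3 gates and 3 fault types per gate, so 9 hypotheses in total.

Fault-free: g1=0, g2=1, g3=0 → 0. Observed 1.
  g1 stuck-at-0: output 0 ✗
  g1 stuck-at-1: output 0 ✗
  g1 inverted output: output 0 ✗
  g2 stuck-at-0: output 1 ✓
  g2 stuck-at-1: output 0 ✗
  g2 inverted output: output 1 ✓
  g3 stuck-at-0: output 0 ✗
  g3 stuck-at-1: output 1 ✓
  g3 inverted output: output 1 ✓
Consistent faults: {g2 stuck-at-0, g2 inverted output, g3 stuck-at-1, g3 inverted output} — 4 in all.

4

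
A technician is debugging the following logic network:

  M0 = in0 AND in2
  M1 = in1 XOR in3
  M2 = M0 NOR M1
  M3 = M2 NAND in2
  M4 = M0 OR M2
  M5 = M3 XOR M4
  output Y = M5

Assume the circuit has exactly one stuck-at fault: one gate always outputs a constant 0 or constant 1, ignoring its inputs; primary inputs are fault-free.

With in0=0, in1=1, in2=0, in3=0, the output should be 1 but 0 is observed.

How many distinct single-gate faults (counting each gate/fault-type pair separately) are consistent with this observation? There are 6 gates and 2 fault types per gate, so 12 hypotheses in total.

Fault-free: M0=0, M1=1, M2=0, M3=1, M4=0, M5=1 → 1. Observed 0.
  M0 stuck-at-0: output 1 ✗
  M0 stuck-at-1: output 0 ✓
  M1 stuck-at-0: output 0 ✓
  M1 stuck-at-1: output 1 ✗
  M2 stuck-at-0: output 1 ✗
  M2 stuck-at-1: output 0 ✓
  M3 stuck-at-0: output 0 ✓
  M3 stuck-at-1: output 1 ✗
  M4 stuck-at-0: output 1 ✗
  M4 stuck-at-1: output 0 ✓
  M5 stuck-at-0: output 0 ✓
  M5 stuck-at-1: output 1 ✗
Consistent faults: {M0 stuck-at-1, M1 stuck-at-0, M2 stuck-at-1, M3 stuck-at-0, M4 stuck-at-1, M5 stuck-at-0} — 6 in all.

6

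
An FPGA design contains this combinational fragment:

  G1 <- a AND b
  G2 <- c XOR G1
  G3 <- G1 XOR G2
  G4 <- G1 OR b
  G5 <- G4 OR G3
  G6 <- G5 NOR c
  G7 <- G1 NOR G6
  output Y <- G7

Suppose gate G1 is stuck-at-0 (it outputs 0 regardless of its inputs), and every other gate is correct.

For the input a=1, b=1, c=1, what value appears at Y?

Propagate with G1 forced: G1=0 [stuck-at-0], G2=1, G3=1, G4=1, G5=1, G6=0, G7=1.
So Y = 1. (Without the fault it would be 0.)

1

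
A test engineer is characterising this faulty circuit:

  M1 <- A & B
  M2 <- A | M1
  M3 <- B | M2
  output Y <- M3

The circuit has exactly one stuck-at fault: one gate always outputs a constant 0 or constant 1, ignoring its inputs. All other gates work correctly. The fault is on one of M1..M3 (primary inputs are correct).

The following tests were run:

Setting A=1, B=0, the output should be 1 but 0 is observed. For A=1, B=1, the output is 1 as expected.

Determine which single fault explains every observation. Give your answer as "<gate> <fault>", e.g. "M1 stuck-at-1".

Fault-free values for test 1 (A=1, B=0): M1=0, M2=1, M3=1, giving Y=1. Observed 0.
Test 1: faults giving observed 0 are {M2 stuck-at-0, M3 stuck-at-0}.
Test 2 (A=1, B=1): fault-free M1=1, M2=1, M3=1 → 1; observed 1. Eliminates M3 stuck-at-0.
Only M2 stuck-at-0 is consistent with every test.

M2 stuck-at-0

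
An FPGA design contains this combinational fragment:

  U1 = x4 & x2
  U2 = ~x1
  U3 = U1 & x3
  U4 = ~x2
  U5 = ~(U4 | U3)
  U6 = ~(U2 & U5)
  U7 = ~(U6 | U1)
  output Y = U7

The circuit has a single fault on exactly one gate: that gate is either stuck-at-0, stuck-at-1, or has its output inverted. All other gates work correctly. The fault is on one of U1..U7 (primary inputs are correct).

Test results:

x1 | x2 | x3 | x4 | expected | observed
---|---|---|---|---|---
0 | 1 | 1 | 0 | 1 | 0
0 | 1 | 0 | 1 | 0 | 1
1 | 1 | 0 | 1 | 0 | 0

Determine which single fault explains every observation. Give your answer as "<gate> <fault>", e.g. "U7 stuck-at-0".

U1 inverted output

Fault-free values for test 1 (x1=0, x2=1, x3=1, x4=0): U1=0, U2=1, U3=0, U4=0, U5=1, U6=0, U7=1, giving Y=1. Observed 0.
Test 1: faults giving observed 0 are {U1 stuck-at-1, U1 inverted output, U2 stuck-at-0, U2 inverted output, U3 stuck-at-1, U3 inverted output, U4 stuck-at-1, U4 inverted output, U5 stuck-at-0, U5 inverted output, U6 stuck-at-1, U6 inverted output, U7 stuck-at-0, U7 inverted output}.
Test 2 (x1=0, x2=1, x3=0, x4=1): fault-free U1=1, U2=1, U3=0, U4=0, U5=1, U6=0, U7=0 → 0; observed 1. Eliminates U1 stuck-at-1, U2 stuck-at-0, U2 inverted output, U3 stuck-at-1, U3 inverted output, U4 stuck-at-1, U4 inverted output, U5 stuck-at-0, U5 inverted output, U6 stuck-at-1, U6 inverted output, U7 stuck-at-0.
Test 3 (x1=1, x2=1, x3=0, x4=1): fault-free U1=1, U2=0, U3=0, U4=0, U5=1, U6=1, U7=0 → 0; observed 0. Eliminates U7 inverted output.
Only U1 inverted output is consistent with every test.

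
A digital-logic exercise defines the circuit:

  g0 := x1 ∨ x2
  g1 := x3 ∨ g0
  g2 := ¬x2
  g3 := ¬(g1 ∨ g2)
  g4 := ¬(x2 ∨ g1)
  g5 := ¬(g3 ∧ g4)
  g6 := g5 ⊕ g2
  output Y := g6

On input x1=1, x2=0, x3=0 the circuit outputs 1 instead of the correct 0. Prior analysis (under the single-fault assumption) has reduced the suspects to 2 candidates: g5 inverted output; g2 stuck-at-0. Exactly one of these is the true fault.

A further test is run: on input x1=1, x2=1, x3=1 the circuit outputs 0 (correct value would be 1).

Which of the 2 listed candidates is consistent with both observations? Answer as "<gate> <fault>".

g5 inverted output

Evaluate each candidate on input x1=1, x2=1, x3=1:
  g5 inverted output: g0=1, g1=1, g2=0, g3=0, g4=0, g5=0 [inverted output], g6=0 → 0 — matches
  g2 stuck-at-0: g0=1, g1=1, g2=0 [stuck-at-0], g3=0, g4=0, g5=1, g6=1 → 1 — eliminated
Only g5 inverted output reproduces the observed 0.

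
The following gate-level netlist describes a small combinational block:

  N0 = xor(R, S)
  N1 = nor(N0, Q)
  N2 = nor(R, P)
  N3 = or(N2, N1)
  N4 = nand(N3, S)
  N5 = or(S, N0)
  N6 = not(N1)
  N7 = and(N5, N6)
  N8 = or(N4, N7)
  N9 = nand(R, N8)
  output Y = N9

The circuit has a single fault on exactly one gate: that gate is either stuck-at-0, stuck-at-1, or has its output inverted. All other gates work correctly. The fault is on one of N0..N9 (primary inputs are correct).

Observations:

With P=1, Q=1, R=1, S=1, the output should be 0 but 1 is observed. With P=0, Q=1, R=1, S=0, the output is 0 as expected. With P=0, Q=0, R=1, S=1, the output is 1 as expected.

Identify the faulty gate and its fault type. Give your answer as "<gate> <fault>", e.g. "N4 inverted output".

N1 stuck-at-1

Fault-free values for test 1 (P=1, Q=1, R=1, S=1): N0=0, N1=0, N2=0, N3=0, N4=1, N5=1, N6=1, N7=1, N8=1, N9=0, giving Y=0. Observed 1.
Test 1: faults giving observed 1 are {N1 stuck-at-1, N1 inverted output, N8 stuck-at-0, N8 inverted output, N9 stuck-at-1, N9 inverted output}.
Test 2 (P=0, Q=1, R=1, S=0): fault-free N0=1, N1=0, N2=0, N3=0, N4=1, N5=1, N6=1, N7=1, N8=1, N9=0 → 0; observed 0. Eliminates N8 stuck-at-0, N8 inverted output, N9 stuck-at-1, N9 inverted output.
Test 3 (P=0, Q=0, R=1, S=1): fault-free N0=0, N1=1, N2=0, N3=1, N4=0, N5=1, N6=0, N7=0, N8=0, N9=1 → 1; observed 1. Eliminates N1 inverted output.
Only N1 stuck-at-1 is consistent with every test.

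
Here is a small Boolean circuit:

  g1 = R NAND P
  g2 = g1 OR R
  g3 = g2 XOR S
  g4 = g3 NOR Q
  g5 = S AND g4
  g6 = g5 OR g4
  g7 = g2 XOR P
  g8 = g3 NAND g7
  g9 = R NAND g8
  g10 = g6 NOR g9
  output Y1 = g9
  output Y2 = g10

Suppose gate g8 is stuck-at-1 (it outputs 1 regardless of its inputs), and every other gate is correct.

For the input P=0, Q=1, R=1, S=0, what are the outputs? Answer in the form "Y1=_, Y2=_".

Propagate with g8 forced: g1=1, g2=1, g3=1, g4=0, g5=0, g6=0, g7=1, g8=1 [stuck-at-1], g9=0, g10=1.
So the outputs are Y1=0, Y2=1. (Without the fault they would be Y1=1, Y2=0.)

Y1=0, Y2=1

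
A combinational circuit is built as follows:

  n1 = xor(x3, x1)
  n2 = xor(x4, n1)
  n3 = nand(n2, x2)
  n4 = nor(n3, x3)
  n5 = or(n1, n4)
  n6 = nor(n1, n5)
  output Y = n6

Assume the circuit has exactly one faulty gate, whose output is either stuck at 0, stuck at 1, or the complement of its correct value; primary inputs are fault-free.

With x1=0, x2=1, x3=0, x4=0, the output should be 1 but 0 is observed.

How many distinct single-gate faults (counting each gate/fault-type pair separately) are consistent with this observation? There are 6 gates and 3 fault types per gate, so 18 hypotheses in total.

Fault-free: n1=0, n2=0, n3=1, n4=0, n5=0, n6=1 → 1. Observed 0.
  n1: stuck-at-1, inverted output ✓; others ✗
  n2: stuck-at-1, inverted output ✓; others ✗
  n3: stuck-at-0, inverted output ✓; others ✗
  n4: stuck-at-1, inverted output ✓; others ✗
  n5: stuck-at-1, inverted output ✓; others ✗
  n6: stuck-at-0, inverted output ✓; others ✗
Consistent faults: {n1 stuck-at-1, n1 inverted output, n2 stuck-at-1, n2 inverted output, n3 stuck-at-0, n3 inverted output, n4 stuck-at-1, n4 inverted output, n5 stuck-at-1, n5 inverted output, n6 stuck-at-0, n6 inverted output} — 12 in all.

12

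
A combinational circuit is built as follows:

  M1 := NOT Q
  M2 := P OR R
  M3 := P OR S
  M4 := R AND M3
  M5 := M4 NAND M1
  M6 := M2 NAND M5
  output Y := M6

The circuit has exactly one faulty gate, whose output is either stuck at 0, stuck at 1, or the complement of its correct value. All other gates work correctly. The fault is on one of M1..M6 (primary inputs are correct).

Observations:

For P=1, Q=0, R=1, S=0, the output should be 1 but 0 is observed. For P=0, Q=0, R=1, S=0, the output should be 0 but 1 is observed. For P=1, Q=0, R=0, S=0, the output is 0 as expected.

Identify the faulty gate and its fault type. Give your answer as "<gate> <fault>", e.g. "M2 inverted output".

Fault-free values for test 1 (P=1, Q=0, R=1, S=0): M1=1, M2=1, M3=1, M4=1, M5=0, M6=1, giving Y=1. Observed 0.
Test 1: faults giving observed 0 are {M1 stuck-at-0, M1 inverted output, M3 stuck-at-0, M3 inverted output, M4 stuck-at-0, M4 inverted output, M5 stuck-at-1, M5 inverted output, M6 stuck-at-0, M6 inverted output}.
Test 2 (P=0, Q=0, R=1, S=0): fault-free M1=1, M2=1, M3=0, M4=0, M5=1, M6=0 → 0; observed 1. Eliminates M1 stuck-at-0, M1 inverted output, M3 stuck-at-0, M4 stuck-at-0, M5 stuck-at-1, M6 stuck-at-0.
Test 3 (P=1, Q=0, R=0, S=0): fault-free M1=1, M2=1, M3=1, M4=0, M5=1, M6=0 → 0; observed 0. Eliminates M4 inverted output, M5 inverted output, M6 inverted output.
Only M3 inverted output is consistent with every test.

M3 inverted output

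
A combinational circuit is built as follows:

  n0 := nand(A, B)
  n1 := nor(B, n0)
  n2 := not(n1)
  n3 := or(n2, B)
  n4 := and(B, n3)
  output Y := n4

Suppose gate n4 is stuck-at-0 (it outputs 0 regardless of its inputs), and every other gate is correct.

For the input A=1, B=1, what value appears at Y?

0

Propagate with n4 forced: n0=0, n1=0, n2=1, n3=1, n4=0 [stuck-at-0].
So Y = 0. (Without the fault it would be 1.)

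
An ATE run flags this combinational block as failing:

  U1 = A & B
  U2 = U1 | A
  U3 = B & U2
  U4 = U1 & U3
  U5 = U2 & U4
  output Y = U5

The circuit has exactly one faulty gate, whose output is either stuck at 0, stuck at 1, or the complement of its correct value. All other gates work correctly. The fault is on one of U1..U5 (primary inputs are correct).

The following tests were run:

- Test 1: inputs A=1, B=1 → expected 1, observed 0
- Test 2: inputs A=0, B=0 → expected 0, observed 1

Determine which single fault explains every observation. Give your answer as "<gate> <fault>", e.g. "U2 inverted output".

Fault-free values for test 1 (A=1, B=1): U1=1, U2=1, U3=1, U4=1, U5=1, giving Y=1. Observed 0.
Test 1: faults giving observed 0 are {U1 stuck-at-0, U1 inverted output, U2 stuck-at-0, U2 inverted output, U3 stuck-at-0, U3 inverted output, U4 stuck-at-0, U4 inverted output, U5 stuck-at-0, U5 inverted output}.
Test 2 (A=0, B=0): fault-free U1=0, U2=0, U3=0, U4=0, U5=0 → 0; observed 1. Eliminates U1 stuck-at-0, U1 inverted output, U2 stuck-at-0, U2 inverted output, U3 stuck-at-0, U3 inverted output, U4 stuck-at-0, U4 inverted output, U5 stuck-at-0.
Only U5 inverted output is consistent with every test.

U5 inverted output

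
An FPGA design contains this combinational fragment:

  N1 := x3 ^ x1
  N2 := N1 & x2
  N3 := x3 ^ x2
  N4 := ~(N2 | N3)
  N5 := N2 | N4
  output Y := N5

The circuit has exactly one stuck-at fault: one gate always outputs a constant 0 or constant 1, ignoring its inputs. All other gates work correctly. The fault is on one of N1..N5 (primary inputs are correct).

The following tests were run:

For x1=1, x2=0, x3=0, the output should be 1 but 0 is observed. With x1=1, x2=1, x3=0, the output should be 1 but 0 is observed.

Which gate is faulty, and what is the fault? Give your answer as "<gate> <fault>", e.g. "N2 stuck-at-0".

N5 stuck-at-0

Fault-free values for test 1 (x1=1, x2=0, x3=0): N1=1, N2=0, N3=0, N4=1, N5=1, giving Y=1. Observed 0.
Test 1: faults giving observed 0 are {N3 stuck-at-1, N4 stuck-at-0, N5 stuck-at-0}.
Test 2 (x1=1, x2=1, x3=0): fault-free N1=1, N2=1, N3=1, N4=0, N5=1 → 1; observed 0. Eliminates N3 stuck-at-1, N4 stuck-at-0.
Only N5 stuck-at-0 is consistent with every test.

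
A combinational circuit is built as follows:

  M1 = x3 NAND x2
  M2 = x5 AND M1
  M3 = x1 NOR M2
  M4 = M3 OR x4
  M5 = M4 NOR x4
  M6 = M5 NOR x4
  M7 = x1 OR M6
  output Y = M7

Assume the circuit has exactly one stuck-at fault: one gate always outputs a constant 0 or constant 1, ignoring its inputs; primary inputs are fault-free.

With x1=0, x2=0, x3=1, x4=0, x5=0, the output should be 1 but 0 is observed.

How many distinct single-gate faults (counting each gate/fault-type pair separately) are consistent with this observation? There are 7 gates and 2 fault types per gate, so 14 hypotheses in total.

6

Fault-free: M1=1, M2=0, M3=1, M4=1, M5=0, M6=1, M7=1 → 1. Observed 0.
  M1 stuck-at-0: output 1 ✗
  M1 stuck-at-1: output 1 ✗
  M2 stuck-at-0: output 1 ✗
  M2 stuck-at-1: output 0 ✓
  M3 stuck-at-0: output 0 ✓
  M3 stuck-at-1: output 1 ✗
  M4 stuck-at-0: output 0 ✓
  M4 stuck-at-1: output 1 ✗
  M5 stuck-at-0: output 1 ✗
  M5 stuck-at-1: output 0 ✓
  M6 stuck-at-0: output 0 ✓
  M6 stuck-at-1: output 1 ✗
  M7 stuck-at-0: output 0 ✓
  M7 stuck-at-1: output 1 ✗
Consistent faults: {M2 stuck-at-1, M3 stuck-at-0, M4 stuck-at-0, M5 stuck-at-1, M6 stuck-at-0, M7 stuck-at-0} — 6 in all.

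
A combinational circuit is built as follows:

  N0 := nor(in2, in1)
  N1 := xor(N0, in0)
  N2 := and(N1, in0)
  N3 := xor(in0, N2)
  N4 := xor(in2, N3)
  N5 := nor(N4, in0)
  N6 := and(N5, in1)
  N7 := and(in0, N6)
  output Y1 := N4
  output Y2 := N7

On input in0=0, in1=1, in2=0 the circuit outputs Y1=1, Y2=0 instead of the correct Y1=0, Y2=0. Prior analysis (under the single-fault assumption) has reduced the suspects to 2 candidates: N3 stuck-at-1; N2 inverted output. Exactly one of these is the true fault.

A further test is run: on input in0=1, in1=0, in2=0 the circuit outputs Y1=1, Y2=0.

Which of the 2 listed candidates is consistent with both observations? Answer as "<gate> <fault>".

N3 stuck-at-1

Evaluate each candidate on input in0=1, in1=0, in2=0:
  N3 stuck-at-1: N0=1, N1=0, N2=0, N3=1 [stuck-at-1], N4=1, N5=0, N6=0, N7=0 → Y1=1, Y2=0 — matches
  N2 inverted output: N0=1, N1=0, N2=1 [inverted output], N3=0, N4=0, N5=0, N6=0, N7=0 → Y1=0, Y2=0 — eliminated
Only N3 stuck-at-1 reproduces the observed Y1=1, Y2=0.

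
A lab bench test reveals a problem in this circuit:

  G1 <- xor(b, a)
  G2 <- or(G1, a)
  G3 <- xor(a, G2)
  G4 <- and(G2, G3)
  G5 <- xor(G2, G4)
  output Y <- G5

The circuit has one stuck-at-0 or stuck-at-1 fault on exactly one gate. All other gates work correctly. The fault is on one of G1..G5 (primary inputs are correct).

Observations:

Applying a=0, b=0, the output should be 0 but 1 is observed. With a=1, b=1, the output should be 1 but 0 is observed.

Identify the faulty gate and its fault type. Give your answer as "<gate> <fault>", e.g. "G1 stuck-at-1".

G4 stuck-at-1

Fault-free values for test 1 (a=0, b=0): G1=0, G2=0, G3=0, G4=0, G5=0, giving Y=0. Observed 1.
Test 1: faults giving observed 1 are {G4 stuck-at-1, G5 stuck-at-1}.
Test 2 (a=1, b=1): fault-free G1=0, G2=1, G3=0, G4=0, G5=1 → 1; observed 0. Eliminates G5 stuck-at-1.
Only G4 stuck-at-1 is consistent with every test.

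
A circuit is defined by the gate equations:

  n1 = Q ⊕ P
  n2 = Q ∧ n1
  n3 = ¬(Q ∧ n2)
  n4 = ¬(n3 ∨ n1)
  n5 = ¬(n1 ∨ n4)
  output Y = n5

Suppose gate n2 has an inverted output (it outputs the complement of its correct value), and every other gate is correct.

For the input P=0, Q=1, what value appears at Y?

0

Propagate with n2 forced: n1=1, n2=0 [inverted output], n3=1, n4=0, n5=0.
So Y = 0. (Same as the fault-free value — the fault is masked on this input.)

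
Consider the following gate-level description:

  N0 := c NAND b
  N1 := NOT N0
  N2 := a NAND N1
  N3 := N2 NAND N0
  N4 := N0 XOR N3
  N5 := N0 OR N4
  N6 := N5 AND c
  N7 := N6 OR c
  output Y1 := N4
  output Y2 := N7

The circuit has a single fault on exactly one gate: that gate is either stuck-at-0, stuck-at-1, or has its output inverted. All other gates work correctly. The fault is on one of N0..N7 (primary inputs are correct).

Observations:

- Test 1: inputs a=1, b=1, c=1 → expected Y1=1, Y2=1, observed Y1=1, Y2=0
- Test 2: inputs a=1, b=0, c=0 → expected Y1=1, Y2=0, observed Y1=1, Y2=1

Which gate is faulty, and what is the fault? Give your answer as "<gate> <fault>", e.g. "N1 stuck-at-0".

N7 inverted output

Fault-free values for test 1 (a=1, b=1, c=1): N0=0, N1=1, N2=0, N3=1, N4=1, N5=1, N6=1, N7=1, giving Y1=1, Y2=1. Observed Y1=1, Y2=0.
Test 1: faults giving observed Y1=1, Y2=0 are {N7 stuck-at-0, N7 inverted output}.
Test 2 (a=1, b=0, c=0): fault-free N0=1, N1=0, N2=1, N3=0, N4=1, N5=1, N6=0, N7=0 → Y1=1, Y2=0; observed Y1=1, Y2=1. Eliminates N7 stuck-at-0.
Only N7 inverted output is consistent with every test.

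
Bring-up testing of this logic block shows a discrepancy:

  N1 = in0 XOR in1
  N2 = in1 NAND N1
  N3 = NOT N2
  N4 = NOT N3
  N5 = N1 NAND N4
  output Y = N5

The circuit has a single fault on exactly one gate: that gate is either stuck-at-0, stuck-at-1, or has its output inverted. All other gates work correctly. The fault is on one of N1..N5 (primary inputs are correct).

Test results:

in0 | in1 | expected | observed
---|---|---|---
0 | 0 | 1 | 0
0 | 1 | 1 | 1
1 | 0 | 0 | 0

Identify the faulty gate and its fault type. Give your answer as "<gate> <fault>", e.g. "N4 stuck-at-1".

N1 stuck-at-1

Fault-free values for test 1 (in0=0, in1=0): N1=0, N2=1, N3=0, N4=1, N5=1, giving Y=1. Observed 0.
Test 1: faults giving observed 0 are {N1 stuck-at-1, N1 inverted output, N5 stuck-at-0, N5 inverted output}.
Test 2 (in0=0, in1=1): fault-free N1=1, N2=0, N3=1, N4=0, N5=1 → 1; observed 1. Eliminates N5 stuck-at-0, N5 inverted output.
Test 3 (in0=1, in1=0): fault-free N1=1, N2=1, N3=0, N4=1, N5=0 → 0; observed 0. Eliminates N1 inverted output.
Only N1 stuck-at-1 is consistent with every test.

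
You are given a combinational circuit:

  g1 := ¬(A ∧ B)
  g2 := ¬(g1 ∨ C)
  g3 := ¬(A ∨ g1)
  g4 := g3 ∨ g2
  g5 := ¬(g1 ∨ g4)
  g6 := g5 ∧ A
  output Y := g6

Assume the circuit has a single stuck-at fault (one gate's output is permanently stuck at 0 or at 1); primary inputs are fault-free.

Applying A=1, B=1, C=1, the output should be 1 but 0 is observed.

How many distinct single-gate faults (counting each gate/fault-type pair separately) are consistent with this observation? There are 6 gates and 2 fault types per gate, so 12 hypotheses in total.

Fault-free: g1=0, g2=0, g3=0, g4=0, g5=1, g6=1 → 1. Observed 0.
  g1 stuck-at-0: output 1 ✗
  g1 stuck-at-1: output 0 ✓
  g2 stuck-at-0: output 1 ✗
  g2 stuck-at-1: output 0 ✓
  g3 stuck-at-0: output 1 ✗
  g3 stuck-at-1: output 0 ✓
  g4 stuck-at-0: output 1 ✗
  g4 stuck-at-1: output 0 ✓
  g5 stuck-at-0: output 0 ✓
  g5 stuck-at-1: output 1 ✗
  g6 stuck-at-0: output 0 ✓
  g6 stuck-at-1: output 1 ✗
Consistent faults: {g1 stuck-at-1, g2 stuck-at-1, g3 stuck-at-1, g4 stuck-at-1, g5 stuck-at-0, g6 stuck-at-0} — 6 in all.

6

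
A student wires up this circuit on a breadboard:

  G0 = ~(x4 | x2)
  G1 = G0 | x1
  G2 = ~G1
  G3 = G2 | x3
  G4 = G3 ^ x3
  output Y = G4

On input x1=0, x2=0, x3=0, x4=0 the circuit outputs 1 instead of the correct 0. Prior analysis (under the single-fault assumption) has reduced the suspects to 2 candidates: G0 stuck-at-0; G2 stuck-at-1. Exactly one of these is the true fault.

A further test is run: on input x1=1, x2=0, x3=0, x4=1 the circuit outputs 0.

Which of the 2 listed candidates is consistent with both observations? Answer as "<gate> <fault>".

Evaluate each candidate on input x1=1, x2=0, x3=0, x4=1:
  G0 stuck-at-0: G0=0 [stuck-at-0], G1=1, G2=0, G3=0, G4=0 → 0 — matches
  G2 stuck-at-1: G0=0, G1=1, G2=1 [stuck-at-1], G3=1, G4=1 → 1 — eliminated
Only G0 stuck-at-0 reproduces the observed 0.

G0 stuck-at-0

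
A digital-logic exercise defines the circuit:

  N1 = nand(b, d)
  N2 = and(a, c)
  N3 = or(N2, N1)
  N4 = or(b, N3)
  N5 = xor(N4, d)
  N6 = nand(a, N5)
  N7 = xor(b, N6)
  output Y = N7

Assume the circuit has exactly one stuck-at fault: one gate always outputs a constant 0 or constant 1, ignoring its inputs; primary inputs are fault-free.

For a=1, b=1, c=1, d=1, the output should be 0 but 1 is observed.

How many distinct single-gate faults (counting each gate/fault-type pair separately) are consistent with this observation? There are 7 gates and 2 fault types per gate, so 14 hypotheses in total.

Fault-free: N1=0, N2=1, N3=1, N4=1, N5=0, N6=1, N7=0 → 0. Observed 1.
  N1 stuck-at-0: output 0 ✗
  N1 stuck-at-1: output 0 ✗
  N2 stuck-at-0: output 0 ✗
  N2 stuck-at-1: output 0 ✗
  N3 stuck-at-0: output 0 ✗
  N3 stuck-at-1: output 0 ✗
  N4 stuck-at-0: output 1 ✓
  N4 stuck-at-1: output 0 ✗
  N5 stuck-at-0: output 0 ✗
  N5 stuck-at-1: output 1 ✓
  N6 stuck-at-0: output 1 ✓
  N6 stuck-at-1: output 0 ✗
  N7 stuck-at-0: output 0 ✗
  N7 stuck-at-1: output 1 ✓
Consistent faults: {N4 stuck-at-0, N5 stuck-at-1, N6 stuck-at-0, N7 stuck-at-1} — 4 in all.

4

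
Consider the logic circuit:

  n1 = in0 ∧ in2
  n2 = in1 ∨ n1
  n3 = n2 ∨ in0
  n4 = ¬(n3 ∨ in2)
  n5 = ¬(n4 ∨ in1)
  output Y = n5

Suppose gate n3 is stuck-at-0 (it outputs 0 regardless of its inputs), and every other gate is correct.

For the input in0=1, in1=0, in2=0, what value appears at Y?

Propagate with n3 forced: n1=0, n2=0, n3=0 [stuck-at-0], n4=1, n5=0.
So Y = 0. (Without the fault it would be 1.)

0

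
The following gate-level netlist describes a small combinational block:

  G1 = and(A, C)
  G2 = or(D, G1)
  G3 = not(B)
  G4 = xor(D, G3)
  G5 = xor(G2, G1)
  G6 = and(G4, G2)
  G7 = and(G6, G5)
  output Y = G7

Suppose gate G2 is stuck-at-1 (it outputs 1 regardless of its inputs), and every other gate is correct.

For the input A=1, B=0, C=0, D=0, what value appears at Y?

Propagate with G2 forced: G1=0, G2=1 [stuck-at-1], G3=1, G4=1, G5=1, G6=1, G7=1.
So Y = 1. (Without the fault it would be 0.)

1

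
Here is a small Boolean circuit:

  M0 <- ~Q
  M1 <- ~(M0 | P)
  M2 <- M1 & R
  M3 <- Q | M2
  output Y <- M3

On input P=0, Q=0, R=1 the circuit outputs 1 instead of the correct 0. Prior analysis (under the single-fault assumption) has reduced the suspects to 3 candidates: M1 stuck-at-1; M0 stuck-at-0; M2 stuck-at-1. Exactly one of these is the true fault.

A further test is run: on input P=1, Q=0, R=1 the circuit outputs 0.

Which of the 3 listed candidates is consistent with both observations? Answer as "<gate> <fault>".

Evaluate each candidate on input P=1, Q=0, R=1:
  M1 stuck-at-1: M0=1, M1=1 [stuck-at-1], M2=1, M3=1 → 1 — eliminated
  M0 stuck-at-0: M0=0 [stuck-at-0], M1=0, M2=0, M3=0 → 0 — matches
  M2 stuck-at-1: M0=1, M1=0, M2=1 [stuck-at-1], M3=1 → 1 — eliminated
Only M0 stuck-at-0 reproduces the observed 0.

M0 stuck-at-0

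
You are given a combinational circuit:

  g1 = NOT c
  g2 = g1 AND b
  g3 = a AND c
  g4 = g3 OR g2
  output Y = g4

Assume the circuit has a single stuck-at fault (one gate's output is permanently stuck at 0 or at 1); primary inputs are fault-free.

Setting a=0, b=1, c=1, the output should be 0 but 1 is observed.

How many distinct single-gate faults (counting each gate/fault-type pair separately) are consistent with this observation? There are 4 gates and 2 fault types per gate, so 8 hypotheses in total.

Fault-free: g1=0, g2=0, g3=0, g4=0 → 0. Observed 1.
  g1 stuck-at-0: output 0 ✗
  g1 stuck-at-1: output 1 ✓
  g2 stuck-at-0: output 0 ✗
  g2 stuck-at-1: output 1 ✓
  g3 stuck-at-0: output 0 ✗
  g3 stuck-at-1: output 1 ✓
  g4 stuck-at-0: output 0 ✗
  g4 stuck-at-1: output 1 ✓
Consistent faults: {g1 stuck-at-1, g2 stuck-at-1, g3 stuck-at-1, g4 stuck-at-1} — 4 in all.

4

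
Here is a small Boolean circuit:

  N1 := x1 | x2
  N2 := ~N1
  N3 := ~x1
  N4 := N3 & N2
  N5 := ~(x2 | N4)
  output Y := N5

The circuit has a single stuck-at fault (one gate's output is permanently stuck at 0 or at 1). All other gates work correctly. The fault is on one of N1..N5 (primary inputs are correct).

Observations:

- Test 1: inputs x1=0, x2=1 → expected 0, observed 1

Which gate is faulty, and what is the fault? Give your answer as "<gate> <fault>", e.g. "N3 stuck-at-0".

Fault-free values for test 1 (x1=0, x2=1): N1=1, N2=0, N3=1, N4=0, N5=0, giving Y=0. Observed 1.
Test 1: faults giving observed 1 are {N5 stuck-at-1}.
Only N5 stuck-at-1 is consistent with every test.

N5 stuck-at-1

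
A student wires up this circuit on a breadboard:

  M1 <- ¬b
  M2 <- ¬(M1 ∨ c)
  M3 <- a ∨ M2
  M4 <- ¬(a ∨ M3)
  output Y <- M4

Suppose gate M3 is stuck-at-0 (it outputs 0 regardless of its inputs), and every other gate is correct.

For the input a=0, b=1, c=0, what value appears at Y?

Propagate with M3 forced: M1=0, M2=1, M3=0 [stuck-at-0], M4=1.
So Y = 1. (Without the fault it would be 0.)

1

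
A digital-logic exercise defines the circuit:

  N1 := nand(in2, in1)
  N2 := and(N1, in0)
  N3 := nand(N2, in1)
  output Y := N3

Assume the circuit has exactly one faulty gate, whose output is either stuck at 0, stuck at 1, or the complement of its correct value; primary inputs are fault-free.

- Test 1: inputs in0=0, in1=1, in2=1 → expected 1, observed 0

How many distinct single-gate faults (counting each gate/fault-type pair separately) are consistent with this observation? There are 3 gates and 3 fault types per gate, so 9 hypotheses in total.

Fault-free: N1=0, N2=0, N3=1 → 1. Observed 0.
  N1 stuck-at-0: output 1 ✗
  N1 stuck-at-1: output 1 ✗
  N1 inverted output: output 1 ✗
  N2 stuck-at-0: output 1 ✗
  N2 stuck-at-1: output 0 ✓
  N2 inverted output: output 0 ✓
  N3 stuck-at-0: output 0 ✓
  N3 stuck-at-1: output 1 ✗
  N3 inverted output: output 0 ✓
Consistent faults: {N2 stuck-at-1, N2 inverted output, N3 stuck-at-0, N3 inverted output} — 4 in all.

4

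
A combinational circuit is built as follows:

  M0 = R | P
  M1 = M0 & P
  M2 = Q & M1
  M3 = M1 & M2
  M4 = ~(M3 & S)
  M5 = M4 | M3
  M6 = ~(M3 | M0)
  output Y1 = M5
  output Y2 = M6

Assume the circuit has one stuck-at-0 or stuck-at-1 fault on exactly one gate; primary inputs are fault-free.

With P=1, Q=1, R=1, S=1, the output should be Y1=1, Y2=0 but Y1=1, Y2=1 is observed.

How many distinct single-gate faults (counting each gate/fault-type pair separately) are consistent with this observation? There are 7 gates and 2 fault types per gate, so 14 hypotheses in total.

Fault-free: M0=1, M1=1, M2=1, M3=1, M4=0, M5=1, M6=0 → Y1=1, Y2=0. Observed Y1=1, Y2=1.
  M0 stuck-at-0: output Y1=1, Y2=1 ✓
  M0 stuck-at-1: output Y1=1, Y2=0 ✗
  M1 stuck-at-0: output Y1=1, Y2=0 ✗
  M1 stuck-at-1: output Y1=1, Y2=0 ✗
  M2 stuck-at-0: output Y1=1, Y2=0 ✗
  M2 stuck-at-1: output Y1=1, Y2=0 ✗
  M3 stuck-at-0: output Y1=1, Y2=0 ✗
  M3 stuck-at-1: output Y1=1, Y2=0 ✗
  M4 stuck-at-0: output Y1=1, Y2=0 ✗
  M4 stuck-at-1: output Y1=1, Y2=0 ✗
  M5 stuck-at-0: output Y1=0, Y2=0 ✗
  M5 stuck-at-1: output Y1=1, Y2=0 ✗
  M6 stuck-at-0: output Y1=1, Y2=0 ✗
  M6 stuck-at-1: output Y1=1, Y2=1 ✓
Consistent faults: {M0 stuck-at-0, M6 stuck-at-1} — 2 in all.

2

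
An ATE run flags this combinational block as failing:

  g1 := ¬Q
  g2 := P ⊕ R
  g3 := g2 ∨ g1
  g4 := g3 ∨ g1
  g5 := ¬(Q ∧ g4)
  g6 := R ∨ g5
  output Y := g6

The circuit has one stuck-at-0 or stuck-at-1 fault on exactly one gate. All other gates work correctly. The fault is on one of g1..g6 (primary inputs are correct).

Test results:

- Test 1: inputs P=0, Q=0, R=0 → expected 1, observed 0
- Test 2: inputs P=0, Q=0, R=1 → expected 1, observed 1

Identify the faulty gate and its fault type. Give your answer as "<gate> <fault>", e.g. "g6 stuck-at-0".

g5 stuck-at-0

Fault-free values for test 1 (P=0, Q=0, R=0): g1=1, g2=0, g3=1, g4=1, g5=1, g6=1, giving Y=1. Observed 0.
Test 1: faults giving observed 0 are {g5 stuck-at-0, g6 stuck-at-0}.
Test 2 (P=0, Q=0, R=1): fault-free g1=1, g2=1, g3=1, g4=1, g5=1, g6=1 → 1; observed 1. Eliminates g6 stuck-at-0.
Only g5 stuck-at-0 is consistent with every test.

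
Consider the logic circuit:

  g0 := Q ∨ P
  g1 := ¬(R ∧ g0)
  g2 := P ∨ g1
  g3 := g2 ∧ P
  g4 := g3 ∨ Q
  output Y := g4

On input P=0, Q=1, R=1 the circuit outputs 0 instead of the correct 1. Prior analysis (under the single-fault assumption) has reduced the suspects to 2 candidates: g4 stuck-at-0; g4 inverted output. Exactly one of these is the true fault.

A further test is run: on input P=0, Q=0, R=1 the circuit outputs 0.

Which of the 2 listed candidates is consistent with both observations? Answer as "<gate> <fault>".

Evaluate each candidate on input P=0, Q=0, R=1:
  g4 stuck-at-0: g0=0, g1=1, g2=1, g3=0, g4=0 [stuck-at-0] → 0 — matches
  g4 inverted output: g0=0, g1=1, g2=1, g3=0, g4=1 [inverted output] → 1 — eliminated
Only g4 stuck-at-0 reproduces the observed 0.

g4 stuck-at-0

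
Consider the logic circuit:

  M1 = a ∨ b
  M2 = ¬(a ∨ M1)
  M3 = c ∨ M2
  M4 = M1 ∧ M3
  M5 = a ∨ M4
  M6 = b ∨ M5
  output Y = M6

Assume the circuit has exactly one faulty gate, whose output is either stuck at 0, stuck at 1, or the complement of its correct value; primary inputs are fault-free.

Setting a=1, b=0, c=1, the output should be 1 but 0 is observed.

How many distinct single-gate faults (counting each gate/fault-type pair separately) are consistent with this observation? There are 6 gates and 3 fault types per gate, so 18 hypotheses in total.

4

Fault-free: M1=1, M2=0, M3=1, M4=1, M5=1, M6=1 → 1. Observed 0.
  M1: none of the 3 fault types match ✗
  M2: none of the 3 fault types match ✗
  M3: none of the 3 fault types match ✗
  M4: none of the 3 fault types match ✗
  M5: stuck-at-0, inverted output ✓; others ✗
  M6: stuck-at-0, inverted output ✓; others ✗
Consistent faults: {M5 stuck-at-0, M5 inverted output, M6 stuck-at-0, M6 inverted output} — 4 in all.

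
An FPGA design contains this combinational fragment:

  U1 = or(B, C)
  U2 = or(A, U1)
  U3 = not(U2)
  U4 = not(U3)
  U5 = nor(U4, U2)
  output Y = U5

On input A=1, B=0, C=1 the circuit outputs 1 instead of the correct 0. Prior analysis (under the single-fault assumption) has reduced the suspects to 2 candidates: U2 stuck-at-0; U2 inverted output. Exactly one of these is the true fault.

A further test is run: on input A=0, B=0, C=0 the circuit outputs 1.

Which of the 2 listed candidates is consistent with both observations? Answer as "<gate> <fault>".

U2 stuck-at-0

Evaluate each candidate on input A=0, B=0, C=0:
  U2 stuck-at-0: U1=0, U2=0 [stuck-at-0], U3=1, U4=0, U5=1 → 1 — matches
  U2 inverted output: U1=0, U2=1 [inverted output], U3=0, U4=1, U5=0 → 0 — eliminated
Only U2 stuck-at-0 reproduces the observed 1.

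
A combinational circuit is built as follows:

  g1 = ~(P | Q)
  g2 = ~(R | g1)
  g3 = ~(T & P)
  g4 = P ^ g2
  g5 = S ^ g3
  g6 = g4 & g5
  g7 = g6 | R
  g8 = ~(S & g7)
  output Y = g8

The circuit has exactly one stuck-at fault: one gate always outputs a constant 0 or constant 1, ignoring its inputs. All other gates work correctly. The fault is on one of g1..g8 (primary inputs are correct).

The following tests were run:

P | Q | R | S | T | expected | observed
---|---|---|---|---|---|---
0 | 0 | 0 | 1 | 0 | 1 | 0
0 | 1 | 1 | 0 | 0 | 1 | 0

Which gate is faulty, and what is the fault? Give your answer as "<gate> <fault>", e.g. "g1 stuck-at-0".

Fault-free values for test 1 (P=0, Q=0, R=0, S=1, T=0): g1=1, g2=0, g3=1, g4=0, g5=0, g6=0, g7=0, g8=1, giving Y=1. Observed 0.
Test 1: faults giving observed 0 are {g6 stuck-at-1, g7 stuck-at-1, g8 stuck-at-0}.
Test 2 (P=0, Q=1, R=1, S=0, T=0): fault-free g1=0, g2=0, g3=1, g4=0, g5=1, g6=0, g7=1, g8=1 → 1; observed 0. Eliminates g6 stuck-at-1, g7 stuck-at-1.
Only g8 stuck-at-0 is consistent with every test.

g8 stuck-at-0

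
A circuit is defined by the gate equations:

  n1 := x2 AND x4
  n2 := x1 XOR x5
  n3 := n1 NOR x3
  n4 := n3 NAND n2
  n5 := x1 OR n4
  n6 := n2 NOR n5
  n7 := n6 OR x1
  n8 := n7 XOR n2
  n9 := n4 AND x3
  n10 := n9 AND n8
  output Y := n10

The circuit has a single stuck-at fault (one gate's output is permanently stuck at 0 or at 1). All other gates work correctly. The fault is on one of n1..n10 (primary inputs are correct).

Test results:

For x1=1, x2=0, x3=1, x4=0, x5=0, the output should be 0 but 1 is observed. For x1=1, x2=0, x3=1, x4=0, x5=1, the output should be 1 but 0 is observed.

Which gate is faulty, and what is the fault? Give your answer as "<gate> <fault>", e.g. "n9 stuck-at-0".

Fault-free values for test 1 (x1=1, x2=0, x3=1, x4=0, x5=0): n1=0, n2=1, n3=0, n4=1, n5=1, n6=0, n7=1, n8=0, n9=1, n10=0, giving Y=0. Observed 1.
Test 1: faults giving observed 1 are {n2 stuck-at-0, n7 stuck-at-0, n8 stuck-at-1, n10 stuck-at-1}.
Test 2 (x1=1, x2=0, x3=1, x4=0, x5=1): fault-free n1=0, n2=0, n3=0, n4=1, n5=1, n6=0, n7=1, n8=1, n9=1, n10=1 → 1; observed 0. Eliminates n2 stuck-at-0, n8 stuck-at-1, n10 stuck-at-1.
Only n7 stuck-at-0 is consistent with every test.

n7 stuck-at-0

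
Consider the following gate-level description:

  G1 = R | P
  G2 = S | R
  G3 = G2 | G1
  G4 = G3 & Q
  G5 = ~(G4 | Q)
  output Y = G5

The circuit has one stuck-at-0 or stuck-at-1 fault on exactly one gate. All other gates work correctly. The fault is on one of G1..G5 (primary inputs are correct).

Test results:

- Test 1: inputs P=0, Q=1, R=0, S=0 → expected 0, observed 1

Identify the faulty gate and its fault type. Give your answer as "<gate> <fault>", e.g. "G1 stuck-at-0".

Fault-free values for test 1 (P=0, Q=1, R=0, S=0): G1=0, G2=0, G3=0, G4=0, G5=0, giving Y=0. Observed 1.
Test 1: faults giving observed 1 are {G5 stuck-at-1}.
Only G5 stuck-at-1 is consistent with every test.

G5 stuck-at-1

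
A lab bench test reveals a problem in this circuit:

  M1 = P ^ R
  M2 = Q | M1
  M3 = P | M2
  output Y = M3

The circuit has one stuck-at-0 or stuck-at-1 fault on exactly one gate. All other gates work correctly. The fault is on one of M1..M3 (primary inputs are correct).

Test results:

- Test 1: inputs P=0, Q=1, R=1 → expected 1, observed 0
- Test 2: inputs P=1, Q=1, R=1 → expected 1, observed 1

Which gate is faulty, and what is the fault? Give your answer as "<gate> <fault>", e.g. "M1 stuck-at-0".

M2 stuck-at-0

Fault-free values for test 1 (P=0, Q=1, R=1): M1=1, M2=1, M3=1, giving Y=1. Observed 0.
Test 1: faults giving observed 0 are {M2 stuck-at-0, M3 stuck-at-0}.
Test 2 (P=1, Q=1, R=1): fault-free M1=0, M2=1, M3=1 → 1; observed 1. Eliminates M3 stuck-at-0.
Only M2 stuck-at-0 is consistent with every test.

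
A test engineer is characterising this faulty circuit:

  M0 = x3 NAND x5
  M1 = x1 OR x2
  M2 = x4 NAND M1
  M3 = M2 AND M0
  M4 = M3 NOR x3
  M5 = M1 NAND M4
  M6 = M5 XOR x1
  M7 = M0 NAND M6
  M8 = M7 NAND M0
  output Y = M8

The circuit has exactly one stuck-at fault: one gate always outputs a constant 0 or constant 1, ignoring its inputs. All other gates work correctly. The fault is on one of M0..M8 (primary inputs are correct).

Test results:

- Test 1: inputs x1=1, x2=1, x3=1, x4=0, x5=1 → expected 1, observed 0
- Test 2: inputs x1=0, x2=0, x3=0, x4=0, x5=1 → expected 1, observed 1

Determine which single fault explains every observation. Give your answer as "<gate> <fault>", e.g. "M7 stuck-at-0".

Fault-free values for test 1 (x1=1, x2=1, x3=1, x4=0, x5=1): M0=0, M1=1, M2=1, M3=0, M4=0, M5=1, M6=0, M7=1, M8=1, giving Y=1. Observed 0.
Test 1: faults giving observed 0 are {M0 stuck-at-1, M8 stuck-at-0}.
Test 2 (x1=0, x2=0, x3=0, x4=0, x5=1): fault-free M0=1, M1=0, M2=1, M3=1, M4=0, M5=1, M6=1, M7=0, M8=1 → 1; observed 1. Eliminates M8 stuck-at-0.
Only M0 stuck-at-1 is consistent with every test.

M0 stuck-at-1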